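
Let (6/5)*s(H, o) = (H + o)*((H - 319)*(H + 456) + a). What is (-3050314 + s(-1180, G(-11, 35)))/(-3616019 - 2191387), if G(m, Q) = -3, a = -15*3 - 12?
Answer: 6437372269/34844436 ≈ 184.75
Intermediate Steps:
a = -57 (a = -45 - 12 = -57)
s(H, o) = 5*(-57 + (-319 + H)*(456 + H))*(H + o)/6 (s(H, o) = 5*((H + o)*((H - 319)*(H + 456) - 57))/6 = 5*((H + o)*((-319 + H)*(456 + H) - 57))/6 = 5*((H + o)*(-57 + (-319 + H)*(456 + H)))/6 = 5*((-57 + (-319 + H)*(456 + H))*(H + o))/6 = 5*(-57 + (-319 + H)*(456 + H))*(H + o)/6)
(-3050314 + s(-1180, G(-11, 35)))/(-3616019 - 2191387) = (-3050314 + (-242535/2*(-1180) - 242535/2*(-3) + (⅚)*(-1180)³ + (685/6)*(-1180)² + (⅚)*(-3)*(-1180)² + (685/6)*(-1180)*(-3)))/(-3616019 - 2191387) = (-3050314 + (143095650 + 727605/2 + (⅚)*(-1643032000) + (685/6)*1392400 + (⅚)*(-3)*1392400 + 404150))/(-5807406) = (-3050314 + (143095650 + 727605/2 - 4107580000/3 + 476897000/3 - 3481000 + 404150))*(-1/5807406) = (-3050314 - 6419070385/6)*(-1/5807406) = -6437372269/6*(-1/5807406) = 6437372269/34844436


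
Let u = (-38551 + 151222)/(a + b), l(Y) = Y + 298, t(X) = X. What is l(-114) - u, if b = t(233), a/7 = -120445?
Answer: 155202959/842882 ≈ 184.13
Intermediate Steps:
a = -843115 (a = 7*(-120445) = -843115)
b = 233
l(Y) = 298 + Y
u = -112671/842882 (u = (-38551 + 151222)/(-843115 + 233) = 112671/(-842882) = 112671*(-1/842882) = -112671/842882 ≈ -0.13367)
l(-114) - u = (298 - 114) - 1*(-112671/842882) = 184 + 112671/842882 = 155202959/842882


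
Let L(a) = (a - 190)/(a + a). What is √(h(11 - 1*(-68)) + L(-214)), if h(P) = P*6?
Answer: √5437633/107 ≈ 21.793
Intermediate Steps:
h(P) = 6*P
L(a) = (-190 + a)/(2*a) (L(a) = (-190 + a)/((2*a)) = (-190 + a)*(1/(2*a)) = (-190 + a)/(2*a))
√(h(11 - 1*(-68)) + L(-214)) = √(6*(11 - 1*(-68)) + (½)*(-190 - 214)/(-214)) = √(6*(11 + 68) + (½)*(-1/214)*(-404)) = √(6*79 + 101/107) = √(474 + 101/107) = √(50819/107) = √5437633/107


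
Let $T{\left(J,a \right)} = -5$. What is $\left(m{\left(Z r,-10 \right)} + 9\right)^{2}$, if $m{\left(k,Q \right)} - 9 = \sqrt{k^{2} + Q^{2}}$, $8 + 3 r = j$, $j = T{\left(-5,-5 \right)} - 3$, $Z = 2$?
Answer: $\frac{4840}{9} + 24 \sqrt{481} \approx 1064.1$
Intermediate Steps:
$j = -8$ ($j = -5 - 3 = -8$)
$r = - \frac{16}{3}$ ($r = - \frac{8}{3} + \frac{1}{3} \left(-8\right) = - \frac{8}{3} - \frac{8}{3} = - \frac{16}{3} \approx -5.3333$)
$m{\left(k,Q \right)} = 9 + \sqrt{Q^{2} + k^{2}}$ ($m{\left(k,Q \right)} = 9 + \sqrt{k^{2} + Q^{2}} = 9 + \sqrt{Q^{2} + k^{2}}$)
$\left(m{\left(Z r,-10 \right)} + 9\right)^{2} = \left(\left(9 + \sqrt{\left(-10\right)^{2} + \left(2 \left(- \frac{16}{3}\right)\right)^{2}}\right) + 9\right)^{2} = \left(\left(9 + \sqrt{100 + \left(- \frac{32}{3}\right)^{2}}\right) + 9\right)^{2} = \left(\left(9 + \sqrt{100 + \frac{1024}{9}}\right) + 9\right)^{2} = \left(\left(9 + \sqrt{\frac{1924}{9}}\right) + 9\right)^{2} = \left(\left(9 + \frac{2 \sqrt{481}}{3}\right) + 9\right)^{2} = \left(18 + \frac{2 \sqrt{481}}{3}\right)^{2}$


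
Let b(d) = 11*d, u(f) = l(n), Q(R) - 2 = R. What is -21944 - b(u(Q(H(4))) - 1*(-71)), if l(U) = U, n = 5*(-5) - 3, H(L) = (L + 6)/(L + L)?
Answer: -22417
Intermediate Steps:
H(L) = (6 + L)/(2*L) (H(L) = (6 + L)/((2*L)) = (6 + L)*(1/(2*L)) = (6 + L)/(2*L))
n = -28 (n = -25 - 3 = -28)
Q(R) = 2 + R
u(f) = -28
-21944 - b(u(Q(H(4))) - 1*(-71)) = -21944 - 11*(-28 - 1*(-71)) = -21944 - 11*(-28 + 71) = -21944 - 11*43 = -21944 - 1*473 = -21944 - 473 = -22417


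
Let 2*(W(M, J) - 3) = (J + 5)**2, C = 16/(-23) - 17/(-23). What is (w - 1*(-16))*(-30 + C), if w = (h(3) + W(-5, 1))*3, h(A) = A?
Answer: -60632/23 ≈ -2636.2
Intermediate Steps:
C = 1/23 (C = 16*(-1/23) - 17*(-1/23) = -16/23 + 17/23 = 1/23 ≈ 0.043478)
W(M, J) = 3 + (5 + J)**2/2 (W(M, J) = 3 + (J + 5)**2/2 = 3 + (5 + J)**2/2)
w = 72 (w = (3 + (3 + (5 + 1)**2/2))*3 = (3 + (3 + (1/2)*6**2))*3 = (3 + (3 + (1/2)*36))*3 = (3 + (3 + 18))*3 = (3 + 21)*3 = 24*3 = 72)
(w - 1*(-16))*(-30 + C) = (72 - 1*(-16))*(-30 + 1/23) = (72 + 16)*(-689/23) = 88*(-689/23) = -60632/23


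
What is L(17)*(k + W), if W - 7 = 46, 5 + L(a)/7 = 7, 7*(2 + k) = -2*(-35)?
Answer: 854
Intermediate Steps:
k = 8 (k = -2 + (-2*(-35))/7 = -2 + (⅐)*70 = -2 + 10 = 8)
L(a) = 14 (L(a) = -35 + 7*7 = -35 + 49 = 14)
W = 53 (W = 7 + 46 = 53)
L(17)*(k + W) = 14*(8 + 53) = 14*61 = 854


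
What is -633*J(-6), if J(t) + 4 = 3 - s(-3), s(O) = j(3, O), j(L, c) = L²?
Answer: 6330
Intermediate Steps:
s(O) = 9 (s(O) = 3² = 9)
J(t) = -10 (J(t) = -4 + (3 - 1*9) = -4 + (3 - 9) = -4 - 6 = -10)
-633*J(-6) = -633*(-10) = 6330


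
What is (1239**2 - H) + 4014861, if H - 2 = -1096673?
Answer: 6646653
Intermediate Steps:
H = -1096671 (H = 2 - 1096673 = -1096671)
(1239**2 - H) + 4014861 = (1239**2 - 1*(-1096671)) + 4014861 = (1535121 + 1096671) + 4014861 = 2631792 + 4014861 = 6646653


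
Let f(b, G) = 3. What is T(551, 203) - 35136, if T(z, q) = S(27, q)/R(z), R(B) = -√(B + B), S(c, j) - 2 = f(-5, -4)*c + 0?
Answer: -35136 - 83*√1102/1102 ≈ -35139.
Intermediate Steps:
S(c, j) = 2 + 3*c (S(c, j) = 2 + (3*c + 0) = 2 + 3*c)
R(B) = -√2*√B (R(B) = -√(2*B) = -√2*√B)
T(z, q) = -83*√2/(2*√z) (T(z, q) = (2 + 3*27)/((-√2*√z)) = (2 + 81)*(-√2/(2*√z)) = 83*(-√2/(2*√z)) = -83*√2/(2*√z))
T(551, 203) - 35136 = -83*√2/(2*√551) - 35136 = -83*√2*√551/551/2 - 35136 = -83*√1102/1102 - 35136 = -35136 - 83*√1102/1102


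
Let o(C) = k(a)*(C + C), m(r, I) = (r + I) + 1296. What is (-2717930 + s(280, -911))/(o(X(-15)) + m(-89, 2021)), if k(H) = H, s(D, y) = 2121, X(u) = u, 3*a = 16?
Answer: -2715809/3068 ≈ -885.21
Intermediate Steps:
a = 16/3 (a = (⅓)*16 = 16/3 ≈ 5.3333)
m(r, I) = 1296 + I + r (m(r, I) = (I + r) + 1296 = 1296 + I + r)
o(C) = 32*C/3 (o(C) = 16*(C + C)/3 = 16*(2*C)/3 = 32*C/3)
(-2717930 + s(280, -911))/(o(X(-15)) + m(-89, 2021)) = (-2717930 + 2121)/((32/3)*(-15) + (1296 + 2021 - 89)) = -2715809/(-160 + 3228) = -2715809/3068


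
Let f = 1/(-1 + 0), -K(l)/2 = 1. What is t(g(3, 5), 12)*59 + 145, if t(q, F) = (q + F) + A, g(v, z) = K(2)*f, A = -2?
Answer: 853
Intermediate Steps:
K(l) = -2 (K(l) = -2*1 = -2)
f = -1 (f = 1/(-1) = -1)
g(v, z) = 2 (g(v, z) = -2*(-1) = 2)
t(q, F) = -2 + F + q (t(q, F) = (q + F) - 2 = (F + q) - 2 = -2 + F + q)
t(g(3, 5), 12)*59 + 145 = (-2 + 12 + 2)*59 + 145 = 12*59 + 145 = 708 + 145 = 853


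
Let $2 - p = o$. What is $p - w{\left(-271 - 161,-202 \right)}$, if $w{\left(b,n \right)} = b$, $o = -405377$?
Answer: $405811$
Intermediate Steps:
$p = 405379$ ($p = 2 - -405377 = 2 + 405377 = 405379$)
$p - w{\left(-271 - 161,-202 \right)} = 405379 - \left(-271 - 161\right) = 405379 - -432 = 405379 + 432 = 405811$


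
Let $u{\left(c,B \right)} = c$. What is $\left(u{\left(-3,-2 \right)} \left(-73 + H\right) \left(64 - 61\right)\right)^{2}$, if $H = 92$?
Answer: $29241$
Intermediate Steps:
$\left(u{\left(-3,-2 \right)} \left(-73 + H\right) \left(64 - 61\right)\right)^{2} = \left(- 3 \left(-73 + 92\right) \left(64 - 61\right)\right)^{2} = \left(- 3 \cdot 19 \cdot 3\right)^{2} = \left(\left(-3\right) 57\right)^{2} = \left(-171\right)^{2} = 29241$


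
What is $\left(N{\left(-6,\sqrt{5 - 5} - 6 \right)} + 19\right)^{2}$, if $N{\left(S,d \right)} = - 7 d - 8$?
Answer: $2809$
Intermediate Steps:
$N{\left(S,d \right)} = -8 - 7 d$
$\left(N{\left(-6,\sqrt{5 - 5} - 6 \right)} + 19\right)^{2} = \left(\left(-8 - 7 \left(\sqrt{5 - 5} - 6\right)\right) + 19\right)^{2} = \left(\left(-8 - 7 \left(\sqrt{0} - 6\right)\right) + 19\right)^{2} = \left(\left(-8 - 7 \left(0 - 6\right)\right) + 19\right)^{2} = \left(\left(-8 - -42\right) + 19\right)^{2} = \left(\left(-8 + 42\right) + 19\right)^{2} = \left(34 + 19\right)^{2} = 53^{2} = 2809$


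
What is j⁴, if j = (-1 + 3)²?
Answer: 256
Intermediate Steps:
j = 4 (j = 2² = 4)
j⁴ = 4⁴ = 256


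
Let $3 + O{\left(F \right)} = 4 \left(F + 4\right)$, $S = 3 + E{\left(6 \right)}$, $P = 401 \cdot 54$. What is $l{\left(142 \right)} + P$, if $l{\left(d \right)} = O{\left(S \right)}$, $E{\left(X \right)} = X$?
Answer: $21703$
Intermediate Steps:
$P = 21654$
$S = 9$ ($S = 3 + 6 = 9$)
$O{\left(F \right)} = 13 + 4 F$ ($O{\left(F \right)} = -3 + 4 \left(F + 4\right) = -3 + 4 \left(4 + F\right) = -3 + \left(16 + 4 F\right) = 13 + 4 F$)
$l{\left(d \right)} = 49$ ($l{\left(d \right)} = 13 + 4 \cdot 9 = 13 + 36 = 49$)
$l{\left(142 \right)} + P = 49 + 21654 = 21703$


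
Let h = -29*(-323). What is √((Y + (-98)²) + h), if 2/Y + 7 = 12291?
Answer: √715665121386/6142 ≈ 137.74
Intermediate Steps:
Y = 1/6142 (Y = 2/(-7 + 12291) = 2/12284 = 2*(1/12284) = 1/6142 ≈ 0.00016281)
h = 9367
√((Y + (-98)²) + h) = √((1/6142 + (-98)²) + 9367) = √((1/6142 + 9604) + 9367) = √(58987769/6142 + 9367) = √(116519883/6142) = √715665121386/6142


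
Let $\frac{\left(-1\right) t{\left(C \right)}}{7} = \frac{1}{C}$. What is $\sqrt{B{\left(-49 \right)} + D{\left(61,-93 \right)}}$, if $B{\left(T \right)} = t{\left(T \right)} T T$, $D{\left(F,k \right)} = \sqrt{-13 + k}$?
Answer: $\sqrt{343 + i \sqrt{106}} \approx 18.522 + 0.2779 i$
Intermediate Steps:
$t{\left(C \right)} = - \frac{7}{C}$
$B{\left(T \right)} = - 7 T$ ($B{\left(T \right)} = - \frac{7}{T} T T = - 7 T$)
$\sqrt{B{\left(-49 \right)} + D{\left(61,-93 \right)}} = \sqrt{\left(-7\right) \left(-49\right) + \sqrt{-13 - 93}} = \sqrt{343 + \sqrt{-106}} = \sqrt{343 + i \sqrt{106}}$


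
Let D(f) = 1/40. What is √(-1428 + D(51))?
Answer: I*√571190/20 ≈ 37.789*I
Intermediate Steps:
D(f) = 1/40
√(-1428 + D(51)) = √(-1428 + 1/40) = √(-57119/40) = I*√571190/20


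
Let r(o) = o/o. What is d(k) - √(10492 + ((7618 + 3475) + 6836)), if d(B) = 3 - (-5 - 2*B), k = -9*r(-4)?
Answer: -10 - √28421 ≈ -178.59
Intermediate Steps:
r(o) = 1
k = -9 (k = -9*1 = -9)
d(B) = 8 + 2*B (d(B) = 3 + (5 + 2*B) = 8 + 2*B)
d(k) - √(10492 + ((7618 + 3475) + 6836)) = (8 + 2*(-9)) - √(10492 + ((7618 + 3475) + 6836)) = (8 - 18) - √(10492 + (11093 + 6836)) = -10 - √(10492 + 17929) = -10 - √28421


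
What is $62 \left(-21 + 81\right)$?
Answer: $3720$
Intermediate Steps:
$62 \left(-21 + 81\right) = 62 \cdot 60 = 3720$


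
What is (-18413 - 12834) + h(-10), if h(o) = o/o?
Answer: -31246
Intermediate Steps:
h(o) = 1
(-18413 - 12834) + h(-10) = (-18413 - 12834) + 1 = -31247 + 1 = -31246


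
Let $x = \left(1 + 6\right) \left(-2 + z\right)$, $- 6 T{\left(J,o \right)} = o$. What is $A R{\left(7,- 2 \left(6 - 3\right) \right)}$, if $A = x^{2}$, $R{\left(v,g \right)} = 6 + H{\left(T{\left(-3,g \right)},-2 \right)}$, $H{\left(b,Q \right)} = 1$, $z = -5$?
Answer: $16807$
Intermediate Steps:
$T{\left(J,o \right)} = - \frac{o}{6}$
$R{\left(v,g \right)} = 7$ ($R{\left(v,g \right)} = 6 + 1 = 7$)
$x = -49$ ($x = \left(1 + 6\right) \left(-2 - 5\right) = 7 \left(-7\right) = -49$)
$A = 2401$ ($A = \left(-49\right)^{2} = 2401$)
$A R{\left(7,- 2 \left(6 - 3\right) \right)} = 2401 \cdot 7 = 16807$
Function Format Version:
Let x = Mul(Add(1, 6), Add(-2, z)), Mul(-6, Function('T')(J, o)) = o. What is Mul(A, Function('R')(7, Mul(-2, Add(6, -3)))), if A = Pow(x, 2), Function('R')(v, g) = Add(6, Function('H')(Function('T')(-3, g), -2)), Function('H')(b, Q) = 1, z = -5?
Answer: 16807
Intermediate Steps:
Function('T')(J, o) = Mul(Rational(-1, 6), o)
Function('R')(v, g) = 7 (Function('R')(v, g) = Add(6, 1) = 7)
x = -49 (x = Mul(Add(1, 6), Add(-2, -5)) = Mul(7, -7) = -49)
A = 2401 (A = Pow(-49, 2) = 2401)
Mul(A, Function('R')(7, Mul(-2, Add(6, -3)))) = Mul(2401, 7) = 16807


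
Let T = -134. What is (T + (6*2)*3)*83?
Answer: -8134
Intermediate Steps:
(T + (6*2)*3)*83 = (-134 + (6*2)*3)*83 = (-134 + 12*3)*83 = (-134 + 36)*83 = -98*83 = -8134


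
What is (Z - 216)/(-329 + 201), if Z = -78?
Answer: 147/64 ≈ 2.2969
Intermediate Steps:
(Z - 216)/(-329 + 201) = (-78 - 216)/(-329 + 201) = -294/(-128) = -294*(-1/128) = 147/64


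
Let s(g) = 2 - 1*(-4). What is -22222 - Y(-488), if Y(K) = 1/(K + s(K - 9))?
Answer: -10711003/482 ≈ -22222.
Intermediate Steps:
s(g) = 6 (s(g) = 2 + 4 = 6)
Y(K) = 1/(6 + K) (Y(K) = 1/(K + 6) = 1/(6 + K))
-22222 - Y(-488) = -22222 - 1/(6 - 488) = -22222 - 1/(-482) = -22222 - 1*(-1/482) = -22222 + 1/482 = -10711003/482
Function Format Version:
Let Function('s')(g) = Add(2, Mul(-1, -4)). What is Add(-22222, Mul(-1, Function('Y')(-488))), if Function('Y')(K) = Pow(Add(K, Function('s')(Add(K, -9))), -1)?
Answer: Rational(-10711003, 482) ≈ -22222.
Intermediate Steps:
Function('s')(g) = 6 (Function('s')(g) = Add(2, 4) = 6)
Function('Y')(K) = Pow(Add(6, K), -1) (Function('Y')(K) = Pow(Add(K, 6), -1) = Pow(Add(6, K), -1))
Add(-22222, Mul(-1, Function('Y')(-488))) = Add(-22222, Mul(-1, Pow(Add(6, -488), -1))) = Add(-22222, Mul(-1, Pow(-482, -1))) = Add(-22222, Mul(-1, Rational(-1, 482))) = Add(-22222, Rational(1, 482)) = Rational(-10711003, 482)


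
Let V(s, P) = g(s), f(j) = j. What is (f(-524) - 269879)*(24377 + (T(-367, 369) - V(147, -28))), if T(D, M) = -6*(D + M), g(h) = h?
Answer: -6548619854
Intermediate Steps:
V(s, P) = s
T(D, M) = -6*D - 6*M
(f(-524) - 269879)*(24377 + (T(-367, 369) - V(147, -28))) = (-524 - 269879)*(24377 + ((-6*(-367) - 6*369) - 1*147)) = -270403*(24377 + ((2202 - 2214) - 147)) = -270403*(24377 + (-12 - 147)) = -270403*(24377 - 159) = -270403*24218 = -6548619854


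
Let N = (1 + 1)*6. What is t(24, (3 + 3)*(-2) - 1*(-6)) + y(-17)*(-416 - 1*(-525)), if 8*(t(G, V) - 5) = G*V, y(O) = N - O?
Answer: 3148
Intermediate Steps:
N = 12 (N = 2*6 = 12)
y(O) = 12 - O
t(G, V) = 5 + G*V/8 (t(G, V) = 5 + (G*V)/8 = 5 + G*V/8)
t(24, (3 + 3)*(-2) - 1*(-6)) + y(-17)*(-416 - 1*(-525)) = (5 + (1/8)*24*((3 + 3)*(-2) - 1*(-6))) + (12 - 1*(-17))*(-416 - 1*(-525)) = (5 + (1/8)*24*(6*(-2) + 6)) + (12 + 17)*(-416 + 525) = (5 + (1/8)*24*(-12 + 6)) + 29*109 = (5 + (1/8)*24*(-6)) + 3161 = (5 - 18) + 3161 = -13 + 3161 = 3148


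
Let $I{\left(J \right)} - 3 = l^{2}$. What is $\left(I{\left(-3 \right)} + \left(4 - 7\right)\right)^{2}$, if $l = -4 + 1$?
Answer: $81$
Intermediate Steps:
$l = -3$
$I{\left(J \right)} = 12$ ($I{\left(J \right)} = 3 + \left(-3\right)^{2} = 3 + 9 = 12$)
$\left(I{\left(-3 \right)} + \left(4 - 7\right)\right)^{2} = \left(12 + \left(4 - 7\right)\right)^{2} = \left(12 - 3\right)^{2} = 9^{2} = 81$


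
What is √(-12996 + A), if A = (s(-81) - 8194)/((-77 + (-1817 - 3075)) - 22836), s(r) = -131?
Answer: 9*I*√4961585371/5561 ≈ 114.0*I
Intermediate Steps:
A = 1665/5561 (A = (-131 - 8194)/((-77 + (-1817 - 3075)) - 22836) = -8325/((-77 - 4892) - 22836) = -8325/(-4969 - 22836) = -8325/(-27805) = -8325*(-1/27805) = 1665/5561 ≈ 0.29941)
√(-12996 + A) = √(-12996 + 1665/5561) = √(-72269091/5561) = 9*I*√4961585371/5561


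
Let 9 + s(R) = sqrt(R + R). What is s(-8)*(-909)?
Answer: 8181 - 3636*I ≈ 8181.0 - 3636.0*I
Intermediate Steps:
s(R) = -9 + sqrt(2)*sqrt(R) (s(R) = -9 + sqrt(R + R) = -9 + sqrt(2*R) = -9 + sqrt(2)*sqrt(R))
s(-8)*(-909) = (-9 + sqrt(2)*sqrt(-8))*(-909) = (-9 + sqrt(2)*(2*I*sqrt(2)))*(-909) = (-9 + 4*I)*(-909) = 8181 - 3636*I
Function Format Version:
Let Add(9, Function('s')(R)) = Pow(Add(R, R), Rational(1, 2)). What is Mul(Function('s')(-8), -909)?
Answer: Add(8181, Mul(-3636, I)) ≈ Add(8181.0, Mul(-3636.0, I))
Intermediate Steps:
Function('s')(R) = Add(-9, Mul(Pow(2, Rational(1, 2)), Pow(R, Rational(1, 2)))) (Function('s')(R) = Add(-9, Pow(Add(R, R), Rational(1, 2))) = Add(-9, Pow(Mul(2, R), Rational(1, 2))) = Add(-9, Mul(Pow(2, Rational(1, 2)), Pow(R, Rational(1, 2)))))
Mul(Function('s')(-8), -909) = Mul(Add(-9, Mul(Pow(2, Rational(1, 2)), Pow(-8, Rational(1, 2)))), -909) = Mul(Add(-9, Mul(Pow(2, Rational(1, 2)), Mul(2, I, Pow(2, Rational(1, 2))))), -909) = Mul(Add(-9, Mul(4, I)), -909) = Add(8181, Mul(-3636, I))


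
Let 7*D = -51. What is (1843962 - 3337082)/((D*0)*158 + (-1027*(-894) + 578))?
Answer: -373280/229679 ≈ -1.6252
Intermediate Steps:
D = -51/7 (D = (1/7)*(-51) = -51/7 ≈ -7.2857)
(1843962 - 3337082)/((D*0)*158 + (-1027*(-894) + 578)) = (1843962 - 3337082)/(-51/7*0*158 + (-1027*(-894) + 578)) = -1493120/(0*158 + (918138 + 578)) = -1493120/(0 + 918716) = -1493120/918716 = -1493120*1/918716 = -373280/229679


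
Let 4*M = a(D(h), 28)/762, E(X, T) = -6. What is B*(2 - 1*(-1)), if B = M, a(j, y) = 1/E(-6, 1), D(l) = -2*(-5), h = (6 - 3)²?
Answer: -1/6096 ≈ -0.00016404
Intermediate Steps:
h = 9 (h = 3² = 9)
D(l) = 10
a(j, y) = -⅙ (a(j, y) = 1/(-6) = -⅙)
M = -1/18288 (M = (-⅙/762)/4 = (-⅙*1/762)/4 = (¼)*(-1/4572) = -1/18288 ≈ -5.4681e-5)
B = -1/18288 ≈ -5.4681e-5
B*(2 - 1*(-1)) = -(2 - 1*(-1))/18288 = -(2 + 1)/18288 = -1/18288*3 = -1/6096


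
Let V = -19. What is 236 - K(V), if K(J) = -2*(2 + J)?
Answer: 202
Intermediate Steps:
K(J) = -4 - 2*J
236 - K(V) = 236 - (-4 - 2*(-19)) = 236 - (-4 + 38) = 236 - 1*34 = 236 - 34 = 202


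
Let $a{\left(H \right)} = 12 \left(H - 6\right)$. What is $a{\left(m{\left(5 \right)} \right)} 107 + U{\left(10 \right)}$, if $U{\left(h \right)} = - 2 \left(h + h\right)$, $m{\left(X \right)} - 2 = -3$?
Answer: $-9028$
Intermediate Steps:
$m{\left(X \right)} = -1$ ($m{\left(X \right)} = 2 - 3 = -1$)
$a{\left(H \right)} = -72 + 12 H$ ($a{\left(H \right)} = 12 \left(-6 + H\right) = -72 + 12 H$)
$U{\left(h \right)} = - 4 h$ ($U{\left(h \right)} = - 2 \cdot 2 h = - 4 h$)
$a{\left(m{\left(5 \right)} \right)} 107 + U{\left(10 \right)} = \left(-72 + 12 \left(-1\right)\right) 107 - 40 = \left(-72 - 12\right) 107 - 40 = \left(-84\right) 107 - 40 = -8988 - 40 = -9028$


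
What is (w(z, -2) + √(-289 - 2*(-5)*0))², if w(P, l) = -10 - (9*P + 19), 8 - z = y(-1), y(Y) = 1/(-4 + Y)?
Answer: 256971/25 - 17476*I/5 ≈ 10279.0 - 3495.2*I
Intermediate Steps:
z = 41/5 (z = 8 - 1/(-4 - 1) = 8 - 1/(-5) = 8 - 1*(-⅕) = 8 + ⅕ = 41/5 ≈ 8.2000)
w(P, l) = -29 - 9*P (w(P, l) = -10 - (19 + 9*P) = -10 + (-19 - 9*P) = -29 - 9*P)
(w(z, -2) + √(-289 - 2*(-5)*0))² = ((-29 - 9*41/5) + √(-289 - 2*(-5)*0))² = ((-29 - 369/5) + √(-289 + 10*0))² = (-514/5 + √(-289 + 0))² = (-514/5 + √(-289))² = (-514/5 + 17*I)²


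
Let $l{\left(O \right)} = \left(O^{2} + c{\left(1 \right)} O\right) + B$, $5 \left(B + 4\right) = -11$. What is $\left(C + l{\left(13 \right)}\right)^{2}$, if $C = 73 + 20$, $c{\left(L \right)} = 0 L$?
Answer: $\frac{1635841}{25} \approx 65434.0$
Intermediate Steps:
$B = - \frac{31}{5}$ ($B = -4 + \frac{1}{5} \left(-11\right) = -4 - \frac{11}{5} = - \frac{31}{5} \approx -6.2$)
$c{\left(L \right)} = 0$
$C = 93$
$l{\left(O \right)} = - \frac{31}{5} + O^{2}$ ($l{\left(O \right)} = \left(O^{2} + 0 O\right) - \frac{31}{5} = \left(O^{2} + 0\right) - \frac{31}{5} = O^{2} - \frac{31}{5} = - \frac{31}{5} + O^{2}$)
$\left(C + l{\left(13 \right)}\right)^{2} = \left(93 - \left(\frac{31}{5} - 13^{2}\right)\right)^{2} = \left(93 + \left(- \frac{31}{5} + 169\right)\right)^{2} = \left(93 + \frac{814}{5}\right)^{2} = \left(\frac{1279}{5}\right)^{2} = \frac{1635841}{25}$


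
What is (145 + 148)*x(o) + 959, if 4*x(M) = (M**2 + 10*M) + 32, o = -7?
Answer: 7059/4 ≈ 1764.8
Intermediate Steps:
x(M) = 8 + M**2/4 + 5*M/2 (x(M) = ((M**2 + 10*M) + 32)/4 = (32 + M**2 + 10*M)/4 = 8 + M**2/4 + 5*M/2)
(145 + 148)*x(o) + 959 = (145 + 148)*(8 + (1/4)*(-7)**2 + (5/2)*(-7)) + 959 = 293*(8 + (1/4)*49 - 35/2) + 959 = 293*(8 + 49/4 - 35/2) + 959 = 293*(11/4) + 959 = 3223/4 + 959 = 7059/4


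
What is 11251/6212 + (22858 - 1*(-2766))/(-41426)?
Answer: 153453819/128669156 ≈ 1.1926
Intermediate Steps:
11251/6212 + (22858 - 1*(-2766))/(-41426) = 11251*(1/6212) + (22858 + 2766)*(-1/41426) = 11251/6212 + 25624*(-1/41426) = 11251/6212 - 12812/20713 = 153453819/128669156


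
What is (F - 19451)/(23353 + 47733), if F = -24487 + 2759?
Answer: -41179/71086 ≈ -0.57928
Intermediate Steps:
F = -21728
(F - 19451)/(23353 + 47733) = (-21728 - 19451)/(23353 + 47733) = -41179/71086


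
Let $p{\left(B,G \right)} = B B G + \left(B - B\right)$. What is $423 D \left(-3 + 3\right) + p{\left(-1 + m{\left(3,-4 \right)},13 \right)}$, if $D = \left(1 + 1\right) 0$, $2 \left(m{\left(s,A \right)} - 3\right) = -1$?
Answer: $\frac{117}{4} \approx 29.25$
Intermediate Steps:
$m{\left(s,A \right)} = \frac{5}{2}$ ($m{\left(s,A \right)} = 3 + \frac{1}{2} \left(-1\right) = 3 - \frac{1}{2} = \frac{5}{2}$)
$D = 0$ ($D = 2 \cdot 0 = 0$)
$p{\left(B,G \right)} = G B^{2}$ ($p{\left(B,G \right)} = B^{2} G + 0 = G B^{2} + 0 = G B^{2}$)
$423 D \left(-3 + 3\right) + p{\left(-1 + m{\left(3,-4 \right)},13 \right)} = 423 \cdot 0 \left(-3 + 3\right) + 13 \left(-1 + \frac{5}{2}\right)^{2} = 423 \cdot 0 \cdot 0 + 13 \left(\frac{3}{2}\right)^{2} = 423 \cdot 0 + 13 \cdot \frac{9}{4} = 0 + \frac{117}{4} = \frac{117}{4}$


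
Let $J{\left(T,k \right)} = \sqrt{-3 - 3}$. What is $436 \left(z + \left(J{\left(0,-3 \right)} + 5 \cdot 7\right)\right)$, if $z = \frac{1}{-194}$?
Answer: $\frac{1480002}{97} + 436 i \sqrt{6} \approx 15258.0 + 1068.0 i$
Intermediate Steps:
$J{\left(T,k \right)} = i \sqrt{6}$ ($J{\left(T,k \right)} = \sqrt{-6} = i \sqrt{6}$)
$z = - \frac{1}{194} \approx -0.0051546$
$436 \left(z + \left(J{\left(0,-3 \right)} + 5 \cdot 7\right)\right) = 436 \left(- \frac{1}{194} + \left(i \sqrt{6} + 5 \cdot 7\right)\right) = 436 \left(- \frac{1}{194} + \left(i \sqrt{6} + 35\right)\right) = 436 \left(- \frac{1}{194} + \left(35 + i \sqrt{6}\right)\right) = 436 \left(\frac{6789}{194} + i \sqrt{6}\right) = \frac{1480002}{97} + 436 i \sqrt{6}$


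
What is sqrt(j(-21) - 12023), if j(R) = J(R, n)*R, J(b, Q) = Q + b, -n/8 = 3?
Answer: I*sqrt(11078) ≈ 105.25*I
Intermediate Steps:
n = -24 (n = -8*3 = -24)
j(R) = R*(-24 + R) (j(R) = (-24 + R)*R = R*(-24 + R))
sqrt(j(-21) - 12023) = sqrt(-21*(-24 - 21) - 12023) = sqrt(-21*(-45) - 12023) = sqrt(945 - 12023) = sqrt(-11078) = I*sqrt(11078)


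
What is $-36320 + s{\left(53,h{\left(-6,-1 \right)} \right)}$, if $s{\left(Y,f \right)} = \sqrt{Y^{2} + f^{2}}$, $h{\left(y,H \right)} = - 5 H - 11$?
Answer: $-36320 + \sqrt{2845} \approx -36267.0$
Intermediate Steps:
$h{\left(y,H \right)} = -11 - 5 H$
$-36320 + s{\left(53,h{\left(-6,-1 \right)} \right)} = -36320 + \sqrt{53^{2} + \left(-11 - -5\right)^{2}} = -36320 + \sqrt{2809 + \left(-11 + 5\right)^{2}} = -36320 + \sqrt{2809 + \left(-6\right)^{2}} = -36320 + \sqrt{2809 + 36} = -36320 + \sqrt{2845}$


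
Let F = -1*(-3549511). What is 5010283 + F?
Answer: 8559794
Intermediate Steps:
F = 3549511
5010283 + F = 5010283 + 3549511 = 8559794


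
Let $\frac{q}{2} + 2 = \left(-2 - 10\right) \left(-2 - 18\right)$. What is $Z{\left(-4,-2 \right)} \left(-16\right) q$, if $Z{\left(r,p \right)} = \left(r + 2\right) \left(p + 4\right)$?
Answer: $30464$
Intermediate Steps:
$q = 476$ ($q = -4 + 2 \left(-2 - 10\right) \left(-2 - 18\right) = -4 + 2 \left(\left(-12\right) \left(-20\right)\right) = -4 + 2 \cdot 240 = -4 + 480 = 476$)
$Z{\left(r,p \right)} = \left(2 + r\right) \left(4 + p\right)$
$Z{\left(-4,-2 \right)} \left(-16\right) q = \left(8 + 2 \left(-2\right) + 4 \left(-4\right) - -8\right) \left(-16\right) 476 = \left(8 - 4 - 16 + 8\right) \left(-16\right) 476 = \left(-4\right) \left(-16\right) 476 = 64 \cdot 476 = 30464$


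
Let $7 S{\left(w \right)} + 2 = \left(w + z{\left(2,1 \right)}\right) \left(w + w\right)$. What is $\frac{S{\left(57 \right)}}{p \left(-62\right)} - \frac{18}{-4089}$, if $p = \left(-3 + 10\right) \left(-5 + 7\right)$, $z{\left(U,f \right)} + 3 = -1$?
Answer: $- \frac{2049016}{2070397} \approx -0.98967$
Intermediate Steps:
$z{\left(U,f \right)} = -4$ ($z{\left(U,f \right)} = -3 - 1 = -4$)
$p = 14$ ($p = 7 \cdot 2 = 14$)
$S{\left(w \right)} = - \frac{2}{7} + \frac{2 w \left(-4 + w\right)}{7}$ ($S{\left(w \right)} = - \frac{2}{7} + \frac{\left(w - 4\right) \left(w + w\right)}{7} = - \frac{2}{7} + \frac{\left(-4 + w\right) 2 w}{7} = - \frac{2}{7} + \frac{2 w \left(-4 + w\right)}{7}$)
$\frac{S{\left(57 \right)}}{p \left(-62\right)} - \frac{18}{-4089} = \frac{- \frac{2}{7} - \frac{456}{7} + \frac{2 \cdot 57^{2}}{7}}{14 \left(-62\right)} - \frac{18}{-4089} = \frac{- \frac{2}{7} - \frac{456}{7} + \frac{2}{7} \cdot 3249}{-868} - - \frac{6}{1363} = \left(- \frac{2}{7} - \frac{456}{7} + \frac{6498}{7}\right) \left(- \frac{1}{868}\right) + \frac{6}{1363} = \frac{6040}{7} \left(- \frac{1}{868}\right) + \frac{6}{1363} = - \frac{1510}{1519} + \frac{6}{1363} = - \frac{2049016}{2070397}$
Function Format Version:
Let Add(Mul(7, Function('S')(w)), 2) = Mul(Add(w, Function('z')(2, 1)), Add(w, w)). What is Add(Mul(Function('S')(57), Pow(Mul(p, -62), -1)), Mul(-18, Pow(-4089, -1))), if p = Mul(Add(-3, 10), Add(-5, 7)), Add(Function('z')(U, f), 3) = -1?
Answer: Rational(-2049016, 2070397) ≈ -0.98967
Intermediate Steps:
Function('z')(U, f) = -4 (Function('z')(U, f) = Add(-3, -1) = -4)
p = 14 (p = Mul(7, 2) = 14)
Function('S')(w) = Add(Rational(-2, 7), Mul(Rational(2, 7), w, Add(-4, w))) (Function('S')(w) = Add(Rational(-2, 7), Mul(Rational(1, 7), Mul(Add(w, -4), Add(w, w)))) = Add(Rational(-2, 7), Mul(Rational(1, 7), Mul(Add(-4, w), Mul(2, w)))) = Add(Rational(-2, 7), Mul(Rational(1, 7), Mul(2, w, Add(-4, w)))) = Add(Rational(-2, 7), Mul(Rational(2, 7), w, Add(-4, w))))
Add(Mul(Function('S')(57), Pow(Mul(p, -62), -1)), Mul(-18, Pow(-4089, -1))) = Add(Mul(Add(Rational(-2, 7), Mul(Rational(-8, 7), 57), Mul(Rational(2, 7), Pow(57, 2))), Pow(Mul(14, -62), -1)), Mul(-18, Pow(-4089, -1))) = Add(Mul(Add(Rational(-2, 7), Rational(-456, 7), Mul(Rational(2, 7), 3249)), Pow(-868, -1)), Mul(-18, Rational(-1, 4089))) = Add(Mul(Add(Rational(-2, 7), Rational(-456, 7), Rational(6498, 7)), Rational(-1, 868)), Rational(6, 1363)) = Add(Mul(Rational(6040, 7), Rational(-1, 868)), Rational(6, 1363)) = Add(Rational(-1510, 1519), Rational(6, 1363)) = Rational(-2049016, 2070397)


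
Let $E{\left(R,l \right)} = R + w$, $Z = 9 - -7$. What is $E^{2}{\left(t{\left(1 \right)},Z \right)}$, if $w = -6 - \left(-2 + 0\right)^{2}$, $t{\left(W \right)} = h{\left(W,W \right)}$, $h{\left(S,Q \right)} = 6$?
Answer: $16$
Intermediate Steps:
$t{\left(W \right)} = 6$
$w = -10$ ($w = -6 - \left(-2\right)^{2} = -6 - 4 = -10$)
$Z = 16$ ($Z = 9 + 7 = 16$)
$E{\left(R,l \right)} = -10 + R$ ($E{\left(R,l \right)} = R - 10 = -10 + R$)
$E^{2}{\left(t{\left(1 \right)},Z \right)} = \left(-10 + 6\right)^{2} = \left(-4\right)^{2} = 16$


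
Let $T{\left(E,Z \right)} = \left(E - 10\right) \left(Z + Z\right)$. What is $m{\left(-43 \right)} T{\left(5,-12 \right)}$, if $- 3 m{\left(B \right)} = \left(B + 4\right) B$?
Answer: $-67080$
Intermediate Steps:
$m{\left(B \right)} = - \frac{B \left(4 + B\right)}{3}$ ($m{\left(B \right)} = - \frac{\left(B + 4\right) B}{3} = - \frac{\left(4 + B\right) B}{3} = - \frac{B \left(4 + B\right)}{3}$)
$T{\left(E,Z \right)} = 2 Z \left(-10 + E\right)$ ($T{\left(E,Z \right)} = \left(-10 + E\right) 2 Z = 2 Z \left(-10 + E\right)$)
$m{\left(-43 \right)} T{\left(5,-12 \right)} = \left(- \frac{1}{3}\right) \left(-43\right) \left(4 - 43\right) 2 \left(-12\right) \left(-10 + 5\right) = \left(- \frac{1}{3}\right) \left(-43\right) \left(-39\right) 2 \left(-12\right) \left(-5\right) = \left(-559\right) 120 = -67080$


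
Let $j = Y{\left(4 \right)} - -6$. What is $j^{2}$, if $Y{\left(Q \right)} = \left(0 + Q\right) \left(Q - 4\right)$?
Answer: $36$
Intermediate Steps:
$Y{\left(Q \right)} = Q \left(-4 + Q\right)$
$j = 6$ ($j = 4 \left(-4 + 4\right) - -6 = 4 \cdot 0 + 6 = 0 + 6 = 6$)
$j^{2} = 6^{2} = 36$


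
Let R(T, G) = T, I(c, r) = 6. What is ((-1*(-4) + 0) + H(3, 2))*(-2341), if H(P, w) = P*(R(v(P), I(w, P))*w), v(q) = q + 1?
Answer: -65548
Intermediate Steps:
v(q) = 1 + q
H(P, w) = P*w*(1 + P) (H(P, w) = P*((1 + P)*w) = P*(w*(1 + P)) = P*w*(1 + P))
((-1*(-4) + 0) + H(3, 2))*(-2341) = ((-1*(-4) + 0) + 3*2*(1 + 3))*(-2341) = ((4 + 0) + 3*2*4)*(-2341) = (4 + 24)*(-2341) = 28*(-2341) = -65548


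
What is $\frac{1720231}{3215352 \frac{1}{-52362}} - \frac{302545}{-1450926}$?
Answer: $- \frac{10890900255701261}{388769817996} \approx -28014.0$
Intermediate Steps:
$\frac{1720231}{3215352 \frac{1}{-52362}} - \frac{302545}{-1450926} = \frac{1720231}{3215352 \left(- \frac{1}{52362}\right)} - - \frac{302545}{1450926} = \frac{1720231}{- \frac{535892}{8727}} + \frac{302545}{1450926} = 1720231 \left(- \frac{8727}{535892}\right) + \frac{302545}{1450926} = - \frac{15012455937}{535892} + \frac{302545}{1450926} = - \frac{10890900255701261}{388769817996}$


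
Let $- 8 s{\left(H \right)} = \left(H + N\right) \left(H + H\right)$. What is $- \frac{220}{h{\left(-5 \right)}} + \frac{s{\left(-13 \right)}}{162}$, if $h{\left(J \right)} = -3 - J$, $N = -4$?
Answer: $- \frac{71501}{648} \approx -110.34$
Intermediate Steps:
$s{\left(H \right)} = - \frac{H \left(-4 + H\right)}{4}$ ($s{\left(H \right)} = - \frac{\left(H - 4\right) \left(H + H\right)}{8} = - \frac{\left(-4 + H\right) 2 H}{8} = - \frac{2 H \left(-4 + H\right)}{8} = - \frac{H \left(-4 + H\right)}{4}$)
$- \frac{220}{h{\left(-5 \right)}} + \frac{s{\left(-13 \right)}}{162} = - \frac{220}{-3 - -5} + \frac{\frac{1}{4} \left(-13\right) \left(4 - -13\right)}{162} = - \frac{220}{-3 + 5} + \frac{1}{4} \left(-13\right) \left(4 + 13\right) \frac{1}{162} = - \frac{220}{2} + \frac{1}{4} \left(-13\right) 17 \cdot \frac{1}{162} = \left(-220\right) \frac{1}{2} - \frac{221}{648} = -110 - \frac{221}{648} = - \frac{71501}{648}$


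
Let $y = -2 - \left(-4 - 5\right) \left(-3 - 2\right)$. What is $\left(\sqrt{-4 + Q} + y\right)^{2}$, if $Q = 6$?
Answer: $\left(47 - \sqrt{2}\right)^{2} \approx 2078.1$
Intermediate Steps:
$y = -47$ ($y = -2 - \left(-9\right) \left(-5\right) = -2 - 45 = -47$)
$\left(\sqrt{-4 + Q} + y\right)^{2} = \left(\sqrt{-4 + 6} - 47\right)^{2} = \left(\sqrt{2} - 47\right)^{2} = \left(-47 + \sqrt{2}\right)^{2}$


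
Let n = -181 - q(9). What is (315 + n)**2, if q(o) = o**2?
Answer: 2809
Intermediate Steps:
n = -262 (n = -181 - 1*9**2 = -181 - 1*81 = -181 - 81 = -262)
(315 + n)**2 = (315 - 262)**2 = 53**2 = 2809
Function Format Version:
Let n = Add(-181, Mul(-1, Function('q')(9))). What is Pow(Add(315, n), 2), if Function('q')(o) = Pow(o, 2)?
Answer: 2809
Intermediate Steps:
n = -262 (n = Add(-181, Mul(-1, Pow(9, 2))) = Add(-181, Mul(-1, 81)) = Add(-181, -81) = -262)
Pow(Add(315, n), 2) = Pow(Add(315, -262), 2) = Pow(53, 2) = 2809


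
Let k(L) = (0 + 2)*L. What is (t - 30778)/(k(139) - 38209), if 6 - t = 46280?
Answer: 77052/37931 ≈ 2.0314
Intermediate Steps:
t = -46274 (t = 6 - 1*46280 = 6 - 46280 = -46274)
k(L) = 2*L
(t - 30778)/(k(139) - 38209) = (-46274 - 30778)/(2*139 - 38209) = -77052/(278 - 38209) = -77052/(-37931) = -77052*(-1/37931) = 77052/37931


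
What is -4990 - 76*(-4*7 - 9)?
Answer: -2178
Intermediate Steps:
-4990 - 76*(-4*7 - 9) = -4990 - 76*(-28 - 9) = -4990 - 76*(-37) = -4990 - 1*(-2812) = -4990 + 2812 = -2178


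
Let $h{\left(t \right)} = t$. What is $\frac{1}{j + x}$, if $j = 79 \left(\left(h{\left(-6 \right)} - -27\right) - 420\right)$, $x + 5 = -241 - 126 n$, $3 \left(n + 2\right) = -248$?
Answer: $- \frac{1}{21099} \approx -4.7396 \cdot 10^{-5}$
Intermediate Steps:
$n = - \frac{254}{3}$ ($n = -2 + \frac{1}{3} \left(-248\right) = -2 - \frac{248}{3} = - \frac{254}{3} \approx -84.667$)
$x = 10422$ ($x = -5 - -10427 = -5 + \left(-241 + 10668\right) = -5 + 10427 = 10422$)
$j = -31521$ ($j = 79 \left(\left(-6 - -27\right) - 420\right) = 79 \left(\left(-6 + 27\right) - 420\right) = 79 \left(21 - 420\right) = 79 \left(-399\right) = -31521$)
$\frac{1}{j + x} = \frac{1}{-31521 + 10422} = \frac{1}{-21099} = - \frac{1}{21099}$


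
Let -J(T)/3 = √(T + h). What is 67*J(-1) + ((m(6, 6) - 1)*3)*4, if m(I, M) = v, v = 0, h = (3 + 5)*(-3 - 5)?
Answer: -12 - 201*I*√65 ≈ -12.0 - 1620.5*I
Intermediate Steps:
h = -64 (h = 8*(-8) = -64)
m(I, M) = 0
J(T) = -3*√(-64 + T) (J(T) = -3*√(T - 64) = -3*√(-64 + T))
67*J(-1) + ((m(6, 6) - 1)*3)*4 = 67*(-3*√(-64 - 1)) + ((0 - 1)*3)*4 = 67*(-3*I*√65) - 1*3*4 = 67*(-3*I*√65) - 3*4 = 67*(-3*I*√65) - 12 = -201*I*√65 - 12 = -12 - 201*I*√65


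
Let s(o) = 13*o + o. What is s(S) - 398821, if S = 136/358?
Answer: -71388007/179 ≈ -3.9882e+5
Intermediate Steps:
S = 68/179 (S = 136*(1/358) = 68/179 ≈ 0.37989)
s(o) = 14*o
s(S) - 398821 = 14*(68/179) - 398821 = 952/179 - 398821 = -71388007/179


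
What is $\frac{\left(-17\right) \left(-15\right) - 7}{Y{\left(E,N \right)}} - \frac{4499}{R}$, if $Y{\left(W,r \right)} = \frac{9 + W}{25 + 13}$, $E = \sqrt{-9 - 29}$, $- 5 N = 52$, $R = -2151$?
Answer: $\frac{182974597}{255969} - \frac{9424 i \sqrt{38}}{119} \approx 714.83 - 488.18 i$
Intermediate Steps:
$N = - \frac{52}{5}$ ($N = \left(- \frac{1}{5}\right) 52 = - \frac{52}{5} \approx -10.4$)
$E = i \sqrt{38}$ ($E = \sqrt{-38} = i \sqrt{38} \approx 6.1644 i$)
$Y{\left(W,r \right)} = \frac{9}{38} + \frac{W}{38}$ ($Y{\left(W,r \right)} = \frac{9 + W}{38} = \left(9 + W\right) \frac{1}{38} = \frac{9}{38} + \frac{W}{38}$)
$\frac{\left(-17\right) \left(-15\right) - 7}{Y{\left(E,N \right)}} - \frac{4499}{R} = \frac{\left(-17\right) \left(-15\right) - 7}{\frac{9}{38} + \frac{i \sqrt{38}}{38}} - \frac{4499}{-2151} = \frac{255 - 7}{\frac{9}{38} + \frac{i \sqrt{38}}{38}} - - \frac{4499}{2151} = \frac{248}{\frac{9}{38} + \frac{i \sqrt{38}}{38}} + \frac{4499}{2151} = \frac{4499}{2151} + \frac{248}{\frac{9}{38} + \frac{i \sqrt{38}}{38}}$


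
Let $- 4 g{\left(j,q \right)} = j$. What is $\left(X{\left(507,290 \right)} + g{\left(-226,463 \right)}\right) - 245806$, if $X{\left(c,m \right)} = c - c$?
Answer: $- \frac{491499}{2} \approx -2.4575 \cdot 10^{5}$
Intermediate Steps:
$X{\left(c,m \right)} = 0$
$g{\left(j,q \right)} = - \frac{j}{4}$
$\left(X{\left(507,290 \right)} + g{\left(-226,463 \right)}\right) - 245806 = \left(0 - - \frac{113}{2}\right) - 245806 = \left(0 + \frac{113}{2}\right) - 245806 = \frac{113}{2} - 245806 = - \frac{491499}{2}$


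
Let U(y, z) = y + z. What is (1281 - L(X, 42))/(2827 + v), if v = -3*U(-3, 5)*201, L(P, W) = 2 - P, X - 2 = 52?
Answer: 1333/1621 ≈ 0.82233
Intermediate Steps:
X = 54 (X = 2 + 52 = 54)
v = -1206 (v = -3*(-3 + 5)*201 = -3*2*201 = -6*201 = -1206)
(1281 - L(X, 42))/(2827 + v) = (1281 - (2 - 1*54))/(2827 - 1206) = (1281 - (2 - 54))/1621 = (1281 - 1*(-52))*(1/1621) = (1281 + 52)*(1/1621) = 1333*(1/1621) = 1333/1621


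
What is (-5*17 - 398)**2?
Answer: 233289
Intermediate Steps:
(-5*17 - 398)**2 = (-85 - 398)**2 = (-483)**2 = 233289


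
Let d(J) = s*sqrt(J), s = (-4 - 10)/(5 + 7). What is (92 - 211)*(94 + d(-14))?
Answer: -11186 + 833*I*sqrt(14)/6 ≈ -11186.0 + 519.47*I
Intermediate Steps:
s = -7/6 (s = -14/12 = -14*1/12 = -7/6 ≈ -1.1667)
d(J) = -7*sqrt(J)/6
(92 - 211)*(94 + d(-14)) = (92 - 211)*(94 - 7*I*sqrt(14)/6) = -119*(94 - 7*I*sqrt(14)/6) = -11186 + 833*I*sqrt(14)/6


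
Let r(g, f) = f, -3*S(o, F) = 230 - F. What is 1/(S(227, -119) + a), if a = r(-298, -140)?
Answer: -3/769 ≈ -0.0039012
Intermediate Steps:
S(o, F) = -230/3 + F/3 (S(o, F) = -(230 - F)/3 = -230/3 + F/3)
a = -140
1/(S(227, -119) + a) = 1/((-230/3 + (⅓)*(-119)) - 140) = 1/((-230/3 - 119/3) - 140) = 1/(-349/3 - 140) = 1/(-769/3) = -3/769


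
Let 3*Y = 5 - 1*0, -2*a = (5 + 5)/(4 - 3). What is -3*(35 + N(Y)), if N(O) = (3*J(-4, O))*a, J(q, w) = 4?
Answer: 75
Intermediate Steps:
a = -5 (a = -(5 + 5)/(2*(4 - 3)) = -5/1 = -5 ≈ -5.0000)
Y = 5/3 (Y = (5 - 1*0)/3 = (5 + 0)/3 = (⅓)*5 = 5/3 ≈ 1.6667)
N(O) = -60 (N(O) = (3*4)*(-5) = 12*(-5) = -60)
-3*(35 + N(Y)) = -3*(35 - 60) = -3*(-25) = 75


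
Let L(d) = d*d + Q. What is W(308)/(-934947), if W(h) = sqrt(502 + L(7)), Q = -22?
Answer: -23/934947 ≈ -2.4600e-5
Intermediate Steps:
L(d) = -22 + d**2 (L(d) = d*d - 22 = d**2 - 22 = -22 + d**2)
W(h) = 23 (W(h) = sqrt(502 + (-22 + 7**2)) = sqrt(502 + (-22 + 49)) = sqrt(502 + 27) = sqrt(529) = 23)
W(308)/(-934947) = 23/(-934947) = 23*(-1/934947) = -23/934947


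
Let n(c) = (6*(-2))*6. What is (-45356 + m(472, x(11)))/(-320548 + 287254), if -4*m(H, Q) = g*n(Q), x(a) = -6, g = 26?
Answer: 724/537 ≈ 1.3482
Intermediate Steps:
n(c) = -72 (n(c) = -12*6 = -72)
m(H, Q) = 468 (m(H, Q) = -13*(-72)/2 = -1/4*(-1872) = 468)
(-45356 + m(472, x(11)))/(-320548 + 287254) = (-45356 + 468)/(-320548 + 287254) = -44888/(-33294) = -44888*(-1/33294) = 724/537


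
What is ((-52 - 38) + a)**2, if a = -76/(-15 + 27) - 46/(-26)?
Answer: 13601344/1521 ≈ 8942.4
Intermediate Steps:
a = -178/39 (a = -76/12 - 46*(-1/26) = -76*1/12 + 23/13 = -19/3 + 23/13 = -178/39 ≈ -4.5641)
((-52 - 38) + a)**2 = ((-52 - 38) - 178/39)**2 = (-90 - 178/39)**2 = (-3688/39)**2 = 13601344/1521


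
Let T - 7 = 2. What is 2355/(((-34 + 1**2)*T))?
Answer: -785/99 ≈ -7.9293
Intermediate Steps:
T = 9 (T = 7 + 2 = 9)
2355/(((-34 + 1**2)*T)) = 2355/(((-34 + 1**2)*9)) = 2355/(((-34 + 1)*9)) = 2355/((-33*9)) = 2355/(-297) = 2355*(-1/297) = -785/99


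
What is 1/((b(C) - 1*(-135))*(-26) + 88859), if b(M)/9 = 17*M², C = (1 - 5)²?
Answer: -1/933019 ≈ -1.0718e-6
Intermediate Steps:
C = 16 (C = (-4)² = 16)
b(M) = 153*M² (b(M) = 9*(17*M²) = 153*M²)
1/((b(C) - 1*(-135))*(-26) + 88859) = 1/((153*16² - 1*(-135))*(-26) + 88859) = 1/((153*256 + 135)*(-26) + 88859) = 1/((39168 + 135)*(-26) + 88859) = 1/(39303*(-26) + 88859) = 1/(-1021878 + 88859) = 1/(-933019) = -1/933019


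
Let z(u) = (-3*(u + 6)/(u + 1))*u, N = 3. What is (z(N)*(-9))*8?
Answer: 1458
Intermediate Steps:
z(u) = -3*u*(6 + u)/(1 + u) (z(u) = (-3*(6 + u)/(1 + u))*u = -3*u*(6 + u)/(1 + u))
(z(N)*(-9))*8 = (-3*3*(6 + 3)/(1 + 3)*(-9))*8 = (-3*3*9/4*(-9))*8 = (-3*3*¼*9*(-9))*8 = -81/4*(-9)*8 = (729/4)*8 = 1458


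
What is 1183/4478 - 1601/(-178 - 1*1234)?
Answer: 4419837/3161468 ≈ 1.3980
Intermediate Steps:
1183/4478 - 1601/(-178 - 1*1234) = 1183*(1/4478) - 1601/(-178 - 1234) = 1183/4478 - 1601/(-1412) = 1183/4478 - 1601*(-1/1412) = 1183/4478 + 1601/1412 = 4419837/3161468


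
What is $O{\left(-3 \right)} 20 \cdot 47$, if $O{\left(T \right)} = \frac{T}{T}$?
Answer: $940$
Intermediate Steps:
$O{\left(T \right)} = 1$
$O{\left(-3 \right)} 20 \cdot 47 = 1 \cdot 20 \cdot 47 = 20 \cdot 47 = 940$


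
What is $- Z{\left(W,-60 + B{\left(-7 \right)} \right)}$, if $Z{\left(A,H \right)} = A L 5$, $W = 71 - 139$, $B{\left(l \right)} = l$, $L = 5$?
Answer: $1700$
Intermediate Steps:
$W = -68$
$Z{\left(A,H \right)} = 25 A$ ($Z{\left(A,H \right)} = A 5 \cdot 5 = 5 A 5 = 25 A$)
$- Z{\left(W,-60 + B{\left(-7 \right)} \right)} = - 25 \left(-68\right) = \left(-1\right) \left(-1700\right) = 1700$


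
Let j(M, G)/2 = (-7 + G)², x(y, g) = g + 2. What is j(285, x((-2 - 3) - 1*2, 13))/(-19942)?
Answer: -64/9971 ≈ -0.0064186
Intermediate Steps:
x(y, g) = 2 + g
j(M, G) = 2*(-7 + G)²
j(285, x((-2 - 3) - 1*2, 13))/(-19942) = (2*(-7 + (2 + 13))²)/(-19942) = (2*(-7 + 15)²)*(-1/19942) = (2*8²)*(-1/19942) = (2*64)*(-1/19942) = 128*(-1/19942) = -64/9971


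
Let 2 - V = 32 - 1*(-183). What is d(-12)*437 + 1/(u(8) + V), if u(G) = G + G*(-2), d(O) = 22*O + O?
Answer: -26655253/221 ≈ -1.2061e+5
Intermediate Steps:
d(O) = 23*O
V = -213 (V = 2 - (32 - 1*(-183)) = 2 - (32 + 183) = 2 - 1*215 = 2 - 215 = -213)
u(G) = -G (u(G) = G - 2*G = -G)
d(-12)*437 + 1/(u(8) + V) = (23*(-12))*437 + 1/(-1*8 - 213) = -276*437 + 1/(-8 - 213) = -120612 + 1/(-221) = -120612 - 1/221 = -26655253/221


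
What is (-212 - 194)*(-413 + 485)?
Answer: -29232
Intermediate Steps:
(-212 - 194)*(-413 + 485) = -406*72 = -29232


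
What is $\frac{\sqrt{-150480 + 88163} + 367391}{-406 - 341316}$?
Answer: $- \frac{367391}{341722} - \frac{i \sqrt{62317}}{341722} \approx -1.0751 - 0.00073052 i$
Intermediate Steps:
$\frac{\sqrt{-150480 + 88163} + 367391}{-406 - 341316} = \frac{\sqrt{-62317} + 367391}{-341722} = \left(i \sqrt{62317} + 367391\right) \left(- \frac{1}{341722}\right) = \left(367391 + i \sqrt{62317}\right) \left(- \frac{1}{341722}\right) = - \frac{367391}{341722} - \frac{i \sqrt{62317}}{341722}$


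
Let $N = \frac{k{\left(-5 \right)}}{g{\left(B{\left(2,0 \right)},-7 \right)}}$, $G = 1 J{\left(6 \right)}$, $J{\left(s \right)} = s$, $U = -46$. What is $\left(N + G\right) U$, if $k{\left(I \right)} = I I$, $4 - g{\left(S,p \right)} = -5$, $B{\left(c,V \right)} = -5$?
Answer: $- \frac{3634}{9} \approx -403.78$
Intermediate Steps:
$g{\left(S,p \right)} = 9$ ($g{\left(S,p \right)} = 4 - -5 = 4 + 5 = 9$)
$k{\left(I \right)} = I^{2}$
$G = 6$ ($G = 1 \cdot 6 = 6$)
$N = \frac{25}{9}$ ($N = \frac{\left(-5\right)^{2}}{9} = 25 \cdot \frac{1}{9} = \frac{25}{9} \approx 2.7778$)
$\left(N + G\right) U = \left(\frac{25}{9} + 6\right) \left(-46\right) = \frac{79}{9} \left(-46\right) = - \frac{3634}{9}$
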